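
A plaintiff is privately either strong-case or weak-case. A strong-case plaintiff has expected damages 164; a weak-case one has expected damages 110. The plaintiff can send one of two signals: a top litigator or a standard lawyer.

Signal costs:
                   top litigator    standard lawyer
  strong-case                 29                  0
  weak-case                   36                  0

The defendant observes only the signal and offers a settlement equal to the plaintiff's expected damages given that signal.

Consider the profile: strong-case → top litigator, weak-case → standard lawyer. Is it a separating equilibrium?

If types separate, top litigator earns payment 164 and standard lawyer earns 110.
Strong-case: top litigator gives 164 − 29 = 135; standard lawyer gives 110 − 0 = 110. No deviation. ✓
Weak-case: standard lawyer gives 110 − 0 = 110; top litigator gives 164 − 36 = 128. Would deviate. ✗

No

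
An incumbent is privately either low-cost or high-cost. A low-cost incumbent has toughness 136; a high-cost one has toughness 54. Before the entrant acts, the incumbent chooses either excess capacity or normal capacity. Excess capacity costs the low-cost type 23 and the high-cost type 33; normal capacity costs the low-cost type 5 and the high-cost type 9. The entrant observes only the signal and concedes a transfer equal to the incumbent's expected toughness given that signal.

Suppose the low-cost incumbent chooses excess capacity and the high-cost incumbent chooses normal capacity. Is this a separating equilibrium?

If types separate, excess capacity earns payment 136 and normal capacity earns 54.
Low-cost: excess capacity gives 136 − 23 = 113; normal capacity gives 54 − 5 = 49. No deviation. ✓
High-cost: normal capacity gives 54 − 9 = 45; excess capacity gives 136 − 33 = 103. Would deviate. ✗

No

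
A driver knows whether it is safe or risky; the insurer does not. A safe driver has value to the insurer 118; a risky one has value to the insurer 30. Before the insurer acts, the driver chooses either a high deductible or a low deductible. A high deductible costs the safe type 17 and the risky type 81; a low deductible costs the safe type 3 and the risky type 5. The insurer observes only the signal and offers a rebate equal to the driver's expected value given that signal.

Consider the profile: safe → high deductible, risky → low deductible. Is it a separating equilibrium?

No

Under separation the insurer infers type exactly: high deductible → safe (pays 118), low deductible → risky (pays 30).
Safe: high deductible gives 118 − 17 = 101; low deductible gives 30 − 3 = 27. No deviation. ✓
Risky: low deductible gives 30 − 5 = 25; high deductible gives 118 − 81 = 37. Would deviate. ✗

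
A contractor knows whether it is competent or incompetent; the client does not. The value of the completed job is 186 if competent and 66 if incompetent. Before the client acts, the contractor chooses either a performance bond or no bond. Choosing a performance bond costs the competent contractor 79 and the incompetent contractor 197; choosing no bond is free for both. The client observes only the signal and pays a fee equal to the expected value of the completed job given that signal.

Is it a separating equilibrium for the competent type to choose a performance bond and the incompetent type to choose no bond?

Yes

If types separate, bond earns payment 186 and no bond earns 66.
Competent: bond gives 186 − 79 = 107; no bond gives 66 − 0 = 66. No deviation. ✓
Incompetent: no bond gives 66 − 0 = 66; bond gives 186 − 197 = -11. No deviation. ✓
Both incentive constraints hold.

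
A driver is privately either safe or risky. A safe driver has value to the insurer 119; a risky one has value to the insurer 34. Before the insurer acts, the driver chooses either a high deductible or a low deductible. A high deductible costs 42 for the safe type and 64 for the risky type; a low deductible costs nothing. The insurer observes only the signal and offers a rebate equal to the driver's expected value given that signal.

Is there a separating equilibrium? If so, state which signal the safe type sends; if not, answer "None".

Try safe → high deductible, risky → low deductible:
  If types separate, high deductible earns payment 119 and low deductible earns 34.
  Safe: high deductible gives 119 − 42 = 77; low deductible gives 34 − 0 = 34. No deviation. ✓
  Risky: low deductible gives 34 − 0 = 34; high deductible gives 119 − 64 = 55. Would deviate. ✗
Try safe → low deductible, risky → high deductible:
  If types separate, low deductible earns payment 119 and high deductible earns 34.
  Safe: low deductible gives 119 − 0 = 119; high deductible gives 34 − 42 = -8. No deviation. ✓
  Risky: high deductible gives 34 − 64 = -30; low deductible gives 119 − 0 = 119. Would deviate. ✗
Neither assignment is incentive-compatible.

None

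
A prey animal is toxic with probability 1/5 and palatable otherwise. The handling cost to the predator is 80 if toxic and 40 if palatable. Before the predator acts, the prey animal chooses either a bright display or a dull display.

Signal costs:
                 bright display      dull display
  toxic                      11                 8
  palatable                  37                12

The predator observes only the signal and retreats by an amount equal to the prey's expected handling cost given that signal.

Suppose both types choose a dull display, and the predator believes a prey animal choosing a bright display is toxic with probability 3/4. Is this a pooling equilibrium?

At the pooled signal (dull display) the predator holds the prior 1/5 and pays 1/5·80 + 4/5·40 = 48. Off-path (bright display) belief 3/4 gives 3/4·80 + 1/4·40 = 70.
Toxic: dull display gives 48 − 8 = 40; bright display gives 70 − 11 = 59. Deviates. ✗
Palatable: dull display gives 48 − 12 = 36; bright display gives 70 − 37 = 33. Stays. ✓

No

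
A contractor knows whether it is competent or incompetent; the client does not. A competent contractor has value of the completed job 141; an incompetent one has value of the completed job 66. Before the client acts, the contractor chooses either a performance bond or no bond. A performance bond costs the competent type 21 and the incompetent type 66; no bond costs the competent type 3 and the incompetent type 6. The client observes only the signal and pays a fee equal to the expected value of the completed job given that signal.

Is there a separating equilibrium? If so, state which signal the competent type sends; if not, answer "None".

None

Try competent → bond, incompetent → no bond:
  Under separation the client infers type exactly: bond → competent (pays 141), no bond → incompetent (pays 66).
  Competent: bond gives 141 − 21 = 120; no bond gives 66 − 3 = 63. No deviation. ✓
  Incompetent: no bond gives 66 − 6 = 60; bond gives 141 − 66 = 75. Would deviate. ✗
Try competent → no bond, incompetent → bond:
  Under separation the client infers type exactly: no bond → competent (pays 141), bond → incompetent (pays 66).
  Competent: no bond gives 141 − 3 = 138; bond gives 66 − 21 = 45. No deviation. ✓
  Incompetent: bond gives 66 − 66 = 0; no bond gives 141 − 6 = 135. Would deviate. ✗
Neither assignment is incentive-compatible.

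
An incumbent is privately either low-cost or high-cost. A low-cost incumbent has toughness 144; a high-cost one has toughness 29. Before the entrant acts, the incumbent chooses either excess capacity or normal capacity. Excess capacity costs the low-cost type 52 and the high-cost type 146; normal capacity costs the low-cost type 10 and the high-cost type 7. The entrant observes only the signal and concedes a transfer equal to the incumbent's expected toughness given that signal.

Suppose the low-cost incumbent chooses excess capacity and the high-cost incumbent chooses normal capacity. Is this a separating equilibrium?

Yes

If types separate, excess capacity earns payment 144 and normal capacity earns 29.
Low-cost: excess capacity gives 144 − 52 = 92; normal capacity gives 29 − 10 = 19. No deviation. ✓
High-cost: normal capacity gives 29 − 7 = 22; excess capacity gives 144 − 146 = -2. No deviation. ✓
Both incentive constraints hold.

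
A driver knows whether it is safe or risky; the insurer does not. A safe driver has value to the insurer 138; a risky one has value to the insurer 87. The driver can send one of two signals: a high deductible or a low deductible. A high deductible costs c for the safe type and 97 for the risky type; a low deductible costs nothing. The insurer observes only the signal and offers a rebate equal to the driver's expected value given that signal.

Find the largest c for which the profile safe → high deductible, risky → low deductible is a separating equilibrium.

Under separation: high deductible → safe (pays 138); low deductible → risky (pays 87).
Risky: 87 − 0 = 87 ≥ 138 − 97 = 41. Holds regardless of c. ✓
Safe: 138 − c ≥ 87 − 0, so c ≤ 138 − 87 = 51.

51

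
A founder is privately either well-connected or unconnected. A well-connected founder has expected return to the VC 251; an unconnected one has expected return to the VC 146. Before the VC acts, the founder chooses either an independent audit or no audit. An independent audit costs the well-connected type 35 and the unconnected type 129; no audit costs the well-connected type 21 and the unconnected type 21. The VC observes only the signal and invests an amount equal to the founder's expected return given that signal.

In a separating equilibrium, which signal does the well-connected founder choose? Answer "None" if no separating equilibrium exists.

Try well-connected → audit, unconnected → no audit:
  If types separate, audit earns payment 251 and no audit earns 146.
  Well-connected: audit gives 251 − 35 = 216; no audit gives 146 − 21 = 125. No deviation. ✓
  Unconnected: no audit gives 146 − 21 = 125; audit gives 251 − 129 = 122. No deviation. ✓
Both hold — the well-connected type sends audit.

audit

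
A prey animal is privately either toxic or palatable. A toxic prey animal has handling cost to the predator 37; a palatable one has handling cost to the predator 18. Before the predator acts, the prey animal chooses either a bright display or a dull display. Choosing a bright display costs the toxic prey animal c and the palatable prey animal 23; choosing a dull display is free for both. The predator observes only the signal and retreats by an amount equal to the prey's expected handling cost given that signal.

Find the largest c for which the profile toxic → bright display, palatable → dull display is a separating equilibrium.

19

Under separation: bright display → toxic (pays 37); dull display → palatable (pays 18).
Palatable: 18 − 0 = 18 ≥ 37 − 23 = 14. Holds regardless of c. ✓
Toxic: 37 − c ≥ 18 − 0, so c ≤ 37 − 18 = 19.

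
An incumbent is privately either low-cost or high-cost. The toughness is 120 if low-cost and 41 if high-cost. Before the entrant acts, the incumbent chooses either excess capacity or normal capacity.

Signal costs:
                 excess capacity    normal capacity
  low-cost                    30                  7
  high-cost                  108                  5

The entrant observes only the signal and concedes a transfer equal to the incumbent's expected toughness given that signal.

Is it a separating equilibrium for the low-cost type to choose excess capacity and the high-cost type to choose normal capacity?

Yes

If types separate, excess capacity earns payment 120 and normal capacity earns 41.
Low-cost: excess capacity gives 120 − 30 = 90; normal capacity gives 41 − 7 = 34. No deviation. ✓
High-cost: normal capacity gives 41 − 5 = 36; excess capacity gives 120 − 108 = 12. No deviation. ✓
Neither type gains from mimicking the other.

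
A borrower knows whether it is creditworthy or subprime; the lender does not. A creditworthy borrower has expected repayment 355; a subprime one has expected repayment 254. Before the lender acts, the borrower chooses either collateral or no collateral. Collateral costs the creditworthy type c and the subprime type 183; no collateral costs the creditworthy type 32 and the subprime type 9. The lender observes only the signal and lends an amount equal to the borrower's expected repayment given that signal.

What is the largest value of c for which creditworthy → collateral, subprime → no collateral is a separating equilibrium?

Under separation: collateral → creditworthy (pays 355); no collateral → subprime (pays 254).
Subprime: 254 − 9 = 245 ≥ 355 − 183 = 172. Holds regardless of c. ✓
Creditworthy: 355 − c ≥ 254 − 32, so c ≤ 355 − 222 = 133.

133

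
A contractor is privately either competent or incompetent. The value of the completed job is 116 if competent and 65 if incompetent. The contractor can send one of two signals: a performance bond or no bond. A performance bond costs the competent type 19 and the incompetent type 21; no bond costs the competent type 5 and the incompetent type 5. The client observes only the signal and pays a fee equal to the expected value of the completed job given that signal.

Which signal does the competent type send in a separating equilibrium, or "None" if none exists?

None

Try competent → bond, incompetent → no bond:
  If types separate, bond earns payment 116 and no bond earns 65.
  Competent: bond gives 116 − 19 = 97; no bond gives 65 − 5 = 60. No deviation. ✓
  Incompetent: no bond gives 65 − 5 = 60; bond gives 116 − 21 = 95. Would deviate. ✗
Try competent → no bond, incompetent → bond:
  If types separate, no bond earns payment 116 and bond earns 65.
  Competent: no bond gives 116 − 5 = 111; bond gives 65 − 19 = 46. No deviation. ✓
  Incompetent: bond gives 65 − 21 = 44; no bond gives 116 − 5 = 111. Would deviate. ✗
Neither assignment is incentive-compatible.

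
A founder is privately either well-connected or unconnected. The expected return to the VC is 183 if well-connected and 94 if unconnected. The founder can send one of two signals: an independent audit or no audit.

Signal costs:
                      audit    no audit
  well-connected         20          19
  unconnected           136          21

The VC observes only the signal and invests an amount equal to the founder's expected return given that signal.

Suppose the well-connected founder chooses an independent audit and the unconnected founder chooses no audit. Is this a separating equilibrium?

If types separate, audit earns payment 183 and no audit earns 94.
Well-connected: audit gives 183 − 20 = 163; no audit gives 94 − 19 = 75. No deviation. ✓
Unconnected: no audit gives 94 − 21 = 73; audit gives 183 − 136 = 47. No deviation. ✓
Both incentive constraints hold.

Yes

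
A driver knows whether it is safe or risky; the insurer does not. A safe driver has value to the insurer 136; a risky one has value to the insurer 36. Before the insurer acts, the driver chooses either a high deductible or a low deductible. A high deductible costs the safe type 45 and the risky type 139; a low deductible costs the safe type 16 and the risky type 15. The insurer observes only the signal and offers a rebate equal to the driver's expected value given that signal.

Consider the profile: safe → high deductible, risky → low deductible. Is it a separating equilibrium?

Yes

If types separate, high deductible earns payment 136 and low deductible earns 36.
Safe: high deductible gives 136 − 45 = 91; low deductible gives 36 − 16 = 20. No deviation. ✓
Risky: low deductible gives 36 − 15 = 21; high deductible gives 136 − 139 = -3. No deviation. ✓
Neither type gains from mimicking the other.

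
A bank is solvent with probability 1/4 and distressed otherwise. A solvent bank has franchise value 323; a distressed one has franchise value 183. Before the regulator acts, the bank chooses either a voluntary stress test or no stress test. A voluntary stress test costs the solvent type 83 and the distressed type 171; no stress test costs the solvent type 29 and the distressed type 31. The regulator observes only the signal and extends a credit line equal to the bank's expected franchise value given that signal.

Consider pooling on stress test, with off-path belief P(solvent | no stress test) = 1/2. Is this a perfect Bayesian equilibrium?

On the equilibrium path (stress test) the regulator holds the prior 1/4 and pays 1/4·323 + 3/4·183 = 218. Off-path (no stress test) belief 1/2 gives 1/2·323 + 1/2·183 = 253.
Solvent: stress test gives 218 − 83 = 135; no stress test gives 253 − 29 = 224. Deviates. ✗
Distressed: stress test gives 218 − 171 = 47; no stress test gives 253 − 31 = 222. Deviates. ✗

No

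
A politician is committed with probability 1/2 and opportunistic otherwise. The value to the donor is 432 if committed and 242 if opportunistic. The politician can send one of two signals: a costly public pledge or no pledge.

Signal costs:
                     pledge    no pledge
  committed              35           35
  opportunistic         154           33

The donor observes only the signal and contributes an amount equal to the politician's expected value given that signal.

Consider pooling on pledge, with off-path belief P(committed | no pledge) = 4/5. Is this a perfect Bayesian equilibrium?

On the equilibrium path (pledge) the donor holds the prior 1/2 and pays 1/2·432 + 1/2·242 = 337. Off-path (no pledge) belief 4/5 gives 4/5·432 + 1/5·242 = 394.
Committed: pledge gives 337 − 35 = 302; no pledge gives 394 − 35 = 359. Deviates. ✗
Opportunistic: pledge gives 337 − 154 = 183; no pledge gives 394 − 33 = 361. Deviates. ✗

No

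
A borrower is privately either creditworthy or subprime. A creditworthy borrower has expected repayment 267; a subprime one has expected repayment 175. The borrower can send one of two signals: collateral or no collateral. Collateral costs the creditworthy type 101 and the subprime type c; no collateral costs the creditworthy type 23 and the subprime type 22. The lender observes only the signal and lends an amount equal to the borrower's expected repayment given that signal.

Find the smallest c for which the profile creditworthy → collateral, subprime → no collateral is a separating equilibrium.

114

Under separation: collateral → creditworthy (pays 267); no collateral → subprime (pays 175).
Creditworthy: 267 − 101 = 166 ≥ 175 − 23 = 152. Holds regardless of c. ✓
Subprime: 175 − 22 ≥ 267 − c, so c ≥ 267 − 153 = 114.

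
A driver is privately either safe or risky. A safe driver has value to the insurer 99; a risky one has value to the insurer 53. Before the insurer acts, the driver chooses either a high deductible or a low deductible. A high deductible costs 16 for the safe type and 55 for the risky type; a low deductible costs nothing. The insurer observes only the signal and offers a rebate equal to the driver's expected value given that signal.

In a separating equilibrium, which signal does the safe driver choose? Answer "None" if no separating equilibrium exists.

Try safe → high deductible, risky → low deductible:
  If types separate, high deductible earns payment 99 and low deductible earns 53.
  Safe: high deductible gives 99 − 16 = 83; low deductible gives 53 − 0 = 53. No deviation. ✓
  Risky: low deductible gives 53 − 0 = 53; high deductible gives 99 − 55 = 44. No deviation. ✓
Both hold — the safe type sends high deductible.

high deductible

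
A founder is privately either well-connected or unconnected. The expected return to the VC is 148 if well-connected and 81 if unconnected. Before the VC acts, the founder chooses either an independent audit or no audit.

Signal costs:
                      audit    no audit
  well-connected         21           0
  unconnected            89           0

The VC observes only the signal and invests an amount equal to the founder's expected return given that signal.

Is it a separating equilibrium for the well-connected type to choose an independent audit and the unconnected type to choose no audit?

Yes

Under separation the VC infers type exactly: audit → well-connected (pays 148), no audit → unconnected (pays 81).
Well-connected: audit gives 148 − 21 = 127; no audit gives 81 − 0 = 81. No deviation. ✓
Unconnected: no audit gives 81 − 0 = 81; audit gives 148 − 89 = 59. No deviation. ✓
Neither type gains from mimicking the other.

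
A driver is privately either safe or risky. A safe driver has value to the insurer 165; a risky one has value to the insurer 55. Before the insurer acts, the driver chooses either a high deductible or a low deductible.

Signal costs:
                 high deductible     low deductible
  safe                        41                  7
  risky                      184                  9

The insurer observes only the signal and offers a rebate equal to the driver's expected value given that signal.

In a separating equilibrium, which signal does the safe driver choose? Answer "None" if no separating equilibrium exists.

high deductible

Try safe → high deductible, risky → low deductible:
  Under separation the insurer infers type exactly: high deductible → safe (pays 165), low deductible → risky (pays 55).
  Safe: high deductible gives 165 − 41 = 124; low deductible gives 55 − 7 = 48. No deviation. ✓
  Risky: low deductible gives 55 − 9 = 46; high deductible gives 165 − 184 = -19. No deviation. ✓
Both hold — the safe type sends high deductible.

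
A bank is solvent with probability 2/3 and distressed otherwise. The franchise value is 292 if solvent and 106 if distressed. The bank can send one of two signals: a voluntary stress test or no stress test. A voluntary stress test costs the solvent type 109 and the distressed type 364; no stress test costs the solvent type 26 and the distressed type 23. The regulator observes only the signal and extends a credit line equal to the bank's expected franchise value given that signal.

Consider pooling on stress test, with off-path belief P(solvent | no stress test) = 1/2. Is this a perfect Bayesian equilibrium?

At the pooled signal (stress test) the regulator holds the prior 2/3 and pays 2/3·292 + 1/3·106 = 230. Off-path (no stress test) belief 1/2 gives 1/2·292 + 1/2·106 = 199.
Solvent: stress test gives 230 − 109 = 121; no stress test gives 199 − 26 = 173. Deviates. ✗
Distressed: stress test gives 230 − 364 = -134; no stress test gives 199 − 23 = 176. Deviates. ✗

No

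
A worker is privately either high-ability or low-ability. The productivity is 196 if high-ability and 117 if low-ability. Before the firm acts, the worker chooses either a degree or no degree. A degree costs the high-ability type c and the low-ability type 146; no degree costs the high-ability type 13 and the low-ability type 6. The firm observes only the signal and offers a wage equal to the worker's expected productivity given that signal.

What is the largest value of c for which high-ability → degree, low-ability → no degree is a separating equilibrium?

Under separation: degree → high-ability (pays 196); no degree → low-ability (pays 117).
Low-ability: 117 − 6 = 111 ≥ 196 − 146 = 50. Holds regardless of c. ✓
High-ability: 196 − c ≥ 117 − 13, so c ≤ 196 − 104 = 92.

92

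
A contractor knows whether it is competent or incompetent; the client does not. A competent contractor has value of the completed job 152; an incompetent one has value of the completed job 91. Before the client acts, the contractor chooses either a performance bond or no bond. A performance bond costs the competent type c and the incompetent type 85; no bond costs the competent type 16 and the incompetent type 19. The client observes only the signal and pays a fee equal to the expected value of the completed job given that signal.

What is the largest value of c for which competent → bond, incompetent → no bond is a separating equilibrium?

77

Under separation: bond → competent (pays 152); no bond → incompetent (pays 91).
Incompetent: 91 − 19 = 72 ≥ 152 − 85 = 67. Holds regardless of c. ✓
Competent: 152 − c ≥ 91 − 16, so c ≤ 152 − 75 = 77.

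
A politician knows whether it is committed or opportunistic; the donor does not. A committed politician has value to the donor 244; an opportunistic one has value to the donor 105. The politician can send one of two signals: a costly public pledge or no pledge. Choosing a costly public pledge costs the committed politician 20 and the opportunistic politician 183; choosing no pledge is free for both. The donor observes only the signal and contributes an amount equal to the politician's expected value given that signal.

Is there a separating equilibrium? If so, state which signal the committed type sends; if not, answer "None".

pledge

Try committed → pledge, opportunistic → no pledge:
  Under separation the donor infers type exactly: pledge → committed (pays 244), no pledge → opportunistic (pays 105).
  Committed: pledge gives 244 − 20 = 224; no pledge gives 105 − 0 = 105. No deviation. ✓
  Opportunistic: no pledge gives 105 − 0 = 105; pledge gives 244 − 183 = 61. No deviation. ✓
Both hold — the committed type sends pledge.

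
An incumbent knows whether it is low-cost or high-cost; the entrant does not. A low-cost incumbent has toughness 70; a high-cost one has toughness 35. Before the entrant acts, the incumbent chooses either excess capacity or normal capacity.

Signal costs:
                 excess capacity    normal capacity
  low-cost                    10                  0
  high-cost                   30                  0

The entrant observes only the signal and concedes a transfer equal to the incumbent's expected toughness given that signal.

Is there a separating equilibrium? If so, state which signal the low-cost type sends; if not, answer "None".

Try low-cost → excess capacity, high-cost → normal capacity:
  Under separation the entrant infers type exactly: excess capacity → low-cost (pays 70), normal capacity → high-cost (pays 35).
  Low-cost: excess capacity gives 70 − 10 = 60; normal capacity gives 35 − 0 = 35. No deviation. ✓
  High-cost: normal capacity gives 35 − 0 = 35; excess capacity gives 70 − 30 = 40. Would deviate. ✗
Try low-cost → normal capacity, high-cost → excess capacity:
  Under separation the entrant infers type exactly: normal capacity → low-cost (pays 70), excess capacity → high-cost (pays 35).
  Low-cost: normal capacity gives 70 − 0 = 70; excess capacity gives 35 − 10 = 25. No deviation. ✓
  High-cost: excess capacity gives 35 − 30 = 5; normal capacity gives 70 − 0 = 70. Would deviate. ✗
Neither assignment is incentive-compatible.

None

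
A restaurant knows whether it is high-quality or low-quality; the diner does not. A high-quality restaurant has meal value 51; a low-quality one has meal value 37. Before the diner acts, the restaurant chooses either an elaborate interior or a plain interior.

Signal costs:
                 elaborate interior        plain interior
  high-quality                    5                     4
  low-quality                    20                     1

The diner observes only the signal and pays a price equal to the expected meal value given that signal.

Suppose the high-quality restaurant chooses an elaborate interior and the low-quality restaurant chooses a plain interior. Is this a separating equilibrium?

Under separation the diner infers type exactly: elaborate interior → high-quality (pays 51), plain interior → low-quality (pays 37).
High-quality: elaborate interior gives 51 − 5 = 46; plain interior gives 37 − 4 = 33. No deviation. ✓
Low-quality: plain interior gives 37 − 1 = 36; elaborate interior gives 51 − 20 = 31. No deviation. ✓
Neither type gains from mimicking the other.

Yes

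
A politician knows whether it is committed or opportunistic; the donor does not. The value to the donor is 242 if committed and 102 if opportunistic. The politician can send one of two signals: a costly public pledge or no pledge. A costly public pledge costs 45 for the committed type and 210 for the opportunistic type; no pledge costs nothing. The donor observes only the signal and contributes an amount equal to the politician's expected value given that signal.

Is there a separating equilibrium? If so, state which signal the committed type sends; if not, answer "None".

pledge

Try committed → pledge, opportunistic → no pledge:
  Under separation the donor infers type exactly: pledge → committed (pays 242), no pledge → opportunistic (pays 102).
  Committed: pledge gives 242 − 45 = 197; no pledge gives 102 − 0 = 102. No deviation. ✓
  Opportunistic: no pledge gives 102 − 0 = 102; pledge gives 242 − 210 = 32. No deviation. ✓
Both hold — the committed type sends pledge.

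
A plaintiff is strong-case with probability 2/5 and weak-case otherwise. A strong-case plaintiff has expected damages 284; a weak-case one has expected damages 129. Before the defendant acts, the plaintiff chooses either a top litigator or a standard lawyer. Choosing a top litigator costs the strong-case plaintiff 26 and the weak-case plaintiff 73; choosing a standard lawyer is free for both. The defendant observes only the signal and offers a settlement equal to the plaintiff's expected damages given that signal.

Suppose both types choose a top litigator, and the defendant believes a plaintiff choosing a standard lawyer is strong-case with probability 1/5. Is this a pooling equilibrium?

No

At the pooled signal (top litigator) the defendant holds the prior 2/5 and pays 2/5·284 + 3/5·129 = 191. Off-path (standard lawyer) belief 1/5 gives 1/5·284 + 4/5·129 = 160.
Strong-case: top litigator gives 191 − 26 = 165; standard lawyer gives 160 − 0 = 160. Stays. ✓
Weak-case: top litigator gives 191 − 73 = 118; standard lawyer gives 160 − 0 = 160. Deviates. ✗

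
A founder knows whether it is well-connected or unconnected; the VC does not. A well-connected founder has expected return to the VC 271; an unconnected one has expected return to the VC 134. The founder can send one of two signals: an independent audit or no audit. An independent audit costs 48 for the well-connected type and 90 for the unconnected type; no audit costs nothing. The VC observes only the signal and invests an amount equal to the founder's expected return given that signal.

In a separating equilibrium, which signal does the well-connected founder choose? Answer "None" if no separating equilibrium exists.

Try well-connected → audit, unconnected → no audit:
  If types separate, audit earns payment 271 and no audit earns 134.
  Well-connected: audit gives 271 − 48 = 223; no audit gives 134 − 0 = 134. No deviation. ✓
  Unconnected: no audit gives 134 − 0 = 134; audit gives 271 − 90 = 181. Would deviate. ✗
Try well-connected → no audit, unconnected → audit:
  If types separate, no audit earns payment 271 and audit earns 134.
  Well-connected: no audit gives 271 − 0 = 271; audit gives 134 − 48 = 86. No deviation. ✓
  Unconnected: audit gives 134 − 90 = 44; no audit gives 271 − 0 = 271. Would deviate. ✗
Neither assignment is incentive-compatible.

None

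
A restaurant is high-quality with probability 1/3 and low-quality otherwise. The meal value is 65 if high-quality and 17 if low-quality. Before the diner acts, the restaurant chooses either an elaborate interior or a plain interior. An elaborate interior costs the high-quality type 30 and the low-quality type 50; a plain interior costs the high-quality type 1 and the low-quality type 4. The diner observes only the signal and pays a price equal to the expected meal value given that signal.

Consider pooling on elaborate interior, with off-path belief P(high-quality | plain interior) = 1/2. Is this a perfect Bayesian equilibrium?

No

At the pooled signal (elaborate interior) the diner holds the prior 1/3 and pays 1/3·65 + 2/3·17 = 33. Off-path (plain interior) belief 1/2 gives 1/2·65 + 1/2·17 = 41.
High-quality: elaborate interior gives 33 − 30 = 3; plain interior gives 41 − 1 = 40. Deviates. ✗
Low-quality: elaborate interior gives 33 − 50 = -17; plain interior gives 41 − 4 = 37. Deviates. ✗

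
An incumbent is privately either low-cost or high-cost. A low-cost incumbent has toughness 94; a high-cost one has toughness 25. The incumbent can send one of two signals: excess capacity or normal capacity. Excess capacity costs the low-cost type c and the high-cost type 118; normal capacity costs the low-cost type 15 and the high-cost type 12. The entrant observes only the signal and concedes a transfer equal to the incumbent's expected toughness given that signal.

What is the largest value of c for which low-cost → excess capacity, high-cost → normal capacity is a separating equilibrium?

84

Under separation: excess capacity → low-cost (pays 94); normal capacity → high-cost (pays 25).
High-cost: 25 − 12 = 13 ≥ 94 − 118 = -24. Holds regardless of c. ✓
Low-cost: 94 − c ≥ 25 − 15, so c ≤ 94 − 10 = 84.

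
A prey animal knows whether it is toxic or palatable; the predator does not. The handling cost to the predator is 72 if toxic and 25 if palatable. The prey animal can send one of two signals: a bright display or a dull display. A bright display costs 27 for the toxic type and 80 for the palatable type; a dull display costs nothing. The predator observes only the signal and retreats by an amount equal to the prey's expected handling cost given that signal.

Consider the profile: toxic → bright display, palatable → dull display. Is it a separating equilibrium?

Under separation the predator infers type exactly: bright display → toxic (pays 72), dull display → palatable (pays 25).
Toxic: bright display gives 72 − 27 = 45; dull display gives 25 − 0 = 25. No deviation. ✓
Palatable: dull display gives 25 − 0 = 25; bright display gives 72 − 80 = -8. No deviation. ✓
Neither type gains from mimicking the other.

Yes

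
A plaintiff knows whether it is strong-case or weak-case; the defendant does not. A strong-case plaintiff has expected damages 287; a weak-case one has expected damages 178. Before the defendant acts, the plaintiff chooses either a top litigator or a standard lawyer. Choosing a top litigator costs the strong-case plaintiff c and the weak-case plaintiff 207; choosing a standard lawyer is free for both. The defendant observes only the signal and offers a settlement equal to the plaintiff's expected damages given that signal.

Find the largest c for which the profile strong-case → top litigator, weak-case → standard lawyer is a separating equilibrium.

Under separation: top litigator → strong-case (pays 287); standard lawyer → weak-case (pays 178).
Weak-case: 178 − 0 = 178 ≥ 287 − 207 = 80. Holds regardless of c. ✓
Strong-case: 287 − c ≥ 178 − 0, so c ≤ 287 − 178 = 109.

109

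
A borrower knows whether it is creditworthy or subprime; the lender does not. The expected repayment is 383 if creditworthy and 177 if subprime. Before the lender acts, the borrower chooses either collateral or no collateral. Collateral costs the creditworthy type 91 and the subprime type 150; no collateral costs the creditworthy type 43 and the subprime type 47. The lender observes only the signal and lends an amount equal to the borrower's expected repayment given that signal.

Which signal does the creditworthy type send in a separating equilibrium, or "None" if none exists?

Try creditworthy → collateral, subprime → no collateral:
  If types separate, collateral earns payment 383 and no collateral earns 177.
  Creditworthy: collateral gives 383 − 91 = 292; no collateral gives 177 − 43 = 134. No deviation. ✓
  Subprime: no collateral gives 177 − 47 = 130; collateral gives 383 − 150 = 233. Would deviate. ✗
Try creditworthy → no collateral, subprime → collateral:
  If types separate, no collateral earns payment 383 and collateral earns 177.
  Creditworthy: no collateral gives 383 − 43 = 340; collateral gives 177 − 91 = 86. No deviation. ✓
  Subprime: collateral gives 177 − 150 = 27; no collateral gives 383 − 47 = 336. Would deviate. ✗
Neither assignment is incentive-compatible.

None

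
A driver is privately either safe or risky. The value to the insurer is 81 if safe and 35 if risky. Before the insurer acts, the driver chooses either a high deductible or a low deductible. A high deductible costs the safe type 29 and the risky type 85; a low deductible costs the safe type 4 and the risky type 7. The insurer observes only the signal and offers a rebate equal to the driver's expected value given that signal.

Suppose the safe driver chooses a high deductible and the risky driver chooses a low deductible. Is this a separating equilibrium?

Under separation the insurer infers type exactly: high deductible → safe (pays 81), low deductible → risky (pays 35).
Safe: high deductible gives 81 − 29 = 52; low deductible gives 35 − 4 = 31. No deviation. ✓
Risky: low deductible gives 35 − 7 = 28; high deductible gives 81 − 85 = -4. No deviation. ✓
Both incentive constraints hold.

Yes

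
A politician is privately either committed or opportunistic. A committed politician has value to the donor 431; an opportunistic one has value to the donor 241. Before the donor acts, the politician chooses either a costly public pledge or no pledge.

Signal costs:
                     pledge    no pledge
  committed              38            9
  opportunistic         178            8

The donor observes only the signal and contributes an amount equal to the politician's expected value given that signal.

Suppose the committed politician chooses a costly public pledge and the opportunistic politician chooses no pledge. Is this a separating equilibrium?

No

Under separation the donor infers type exactly: pledge → committed (pays 431), no pledge → opportunistic (pays 241).
Committed: pledge gives 431 − 38 = 393; no pledge gives 241 − 9 = 232. No deviation. ✓
Opportunistic: no pledge gives 241 − 8 = 233; pledge gives 431 − 178 = 253. Would deviate. ✗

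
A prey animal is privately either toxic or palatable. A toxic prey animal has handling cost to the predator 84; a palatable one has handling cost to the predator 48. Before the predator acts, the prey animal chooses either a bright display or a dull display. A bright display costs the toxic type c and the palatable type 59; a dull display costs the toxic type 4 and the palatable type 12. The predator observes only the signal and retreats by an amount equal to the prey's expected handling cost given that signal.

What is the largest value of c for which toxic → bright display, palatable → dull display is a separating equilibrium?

Under separation: bright display → toxic (pays 84); dull display → palatable (pays 48).
Palatable: 48 − 12 = 36 ≥ 84 − 59 = 25. Holds regardless of c. ✓
Toxic: 84 − c ≥ 48 − 4, so c ≤ 84 − 44 = 40.

40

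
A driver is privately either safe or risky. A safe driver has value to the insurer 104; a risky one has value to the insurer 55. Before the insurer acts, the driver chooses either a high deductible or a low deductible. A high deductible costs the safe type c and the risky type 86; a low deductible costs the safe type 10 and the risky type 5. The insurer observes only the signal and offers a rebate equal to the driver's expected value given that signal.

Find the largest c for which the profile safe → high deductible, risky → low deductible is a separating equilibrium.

Under separation: high deductible → safe (pays 104); low deductible → risky (pays 55).
Risky: 55 − 5 = 50 ≥ 104 − 86 = 18. Holds regardless of c. ✓
Safe: 104 − c ≥ 55 − 10, so c ≤ 104 − 45 = 59.

59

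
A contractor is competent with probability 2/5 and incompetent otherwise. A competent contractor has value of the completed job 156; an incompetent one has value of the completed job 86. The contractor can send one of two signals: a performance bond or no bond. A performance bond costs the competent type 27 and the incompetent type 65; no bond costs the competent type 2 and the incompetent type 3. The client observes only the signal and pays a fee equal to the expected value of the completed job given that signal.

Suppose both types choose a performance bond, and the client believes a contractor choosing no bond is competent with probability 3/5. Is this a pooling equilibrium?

No

At the pooled signal (bond) the client holds the prior 2/5 and pays 2/5·156 + 3/5·86 = 114. Off-path (no bond) belief 3/5 gives 3/5·156 + 2/5·86 = 128.
Competent: bond gives 114 − 27 = 87; no bond gives 128 − 2 = 126. Deviates. ✗
Incompetent: bond gives 114 − 65 = 49; no bond gives 128 − 3 = 125. Deviates. ✗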